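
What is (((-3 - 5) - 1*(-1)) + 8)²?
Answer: 1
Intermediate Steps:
(((-3 - 5) - 1*(-1)) + 8)² = ((-8 + 1) + 8)² = (-7 + 8)² = 1² = 1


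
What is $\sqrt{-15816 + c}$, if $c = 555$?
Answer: $i \sqrt{15261} \approx 123.54 i$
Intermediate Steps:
$\sqrt{-15816 + c} = \sqrt{-15816 + 555} = \sqrt{-15261} = i \sqrt{15261}$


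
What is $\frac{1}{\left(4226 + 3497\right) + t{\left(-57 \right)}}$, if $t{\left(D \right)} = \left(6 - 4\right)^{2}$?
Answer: $\frac{1}{7727} \approx 0.00012942$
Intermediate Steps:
$t{\left(D \right)} = 4$ ($t{\left(D \right)} = 2^{2} = 4$)
$\frac{1}{\left(4226 + 3497\right) + t{\left(-57 \right)}} = \frac{1}{\left(4226 + 3497\right) + 4} = \frac{1}{7723 + 4} = \frac{1}{7727}$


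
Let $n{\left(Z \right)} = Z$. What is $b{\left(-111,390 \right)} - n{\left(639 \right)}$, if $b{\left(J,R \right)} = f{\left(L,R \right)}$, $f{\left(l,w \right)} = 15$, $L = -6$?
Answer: $-624$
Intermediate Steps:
$b{\left(J,R \right)} = 15$
$b{\left(-111,390 \right)} - n{\left(639 \right)} = 15 - 639 = -624$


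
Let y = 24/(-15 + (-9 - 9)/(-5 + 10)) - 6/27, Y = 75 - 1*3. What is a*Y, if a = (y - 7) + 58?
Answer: 110456/31 ≈ 3563.1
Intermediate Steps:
Y = 72 (Y = 75 - 3 = 72)
y = -422/279 (y = 24/(-15 - 18/5) - 6*1/27 = 24/(-15 - 18*⅕) - 2/9 = 24/(-15 - 18/5) - 2/9 = 24/(-93/5) - 2/9 = 24*(-5/93) - 2/9 = -40/31 - 2/9 = -422/279 ≈ -1.5125)
a = 13807/279 (a = (-422/279 - 7) + 58 = -2375/279 + 58 = 13807/279 ≈ 49.487)
a*Y = (13807/279)*72 = 110456/31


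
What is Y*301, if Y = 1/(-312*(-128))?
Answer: 301/39936 ≈ 0.0075371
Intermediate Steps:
Y = 1/39936 (Y = -1/312*(-1/128) = 1/39936 ≈ 2.5040e-5)
Y*301 = (1/39936)*301 = 301/39936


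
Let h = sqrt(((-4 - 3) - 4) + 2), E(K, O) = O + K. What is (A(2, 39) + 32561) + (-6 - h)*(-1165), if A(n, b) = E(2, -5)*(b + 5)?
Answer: 39419 + 3495*I ≈ 39419.0 + 3495.0*I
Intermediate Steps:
E(K, O) = K + O
h = 3*I (h = sqrt((-7 - 4) + 2) = sqrt(-11 + 2) = sqrt(-9) = 3*I ≈ 3.0*I)
A(n, b) = -15 - 3*b (A(n, b) = (2 - 5)*(b + 5) = -3*(5 + b) = -15 - 3*b)
(A(2, 39) + 32561) + (-6 - h)*(-1165) = ((-15 - 3*39) + 32561) + (-6 - 3*I)*(-1165) = ((-15 - 117) + 32561) + (-6 - 3*I)*(-1165) = (-132 + 32561) + (6990 + 3495*I) = 32429 + (6990 + 3495*I) = 39419 + 3495*I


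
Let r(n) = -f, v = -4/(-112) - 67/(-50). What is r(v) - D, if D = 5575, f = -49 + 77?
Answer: -5603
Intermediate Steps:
f = 28
v = 963/700 (v = -4*(-1/112) - 67*(-1/50) = 1/28 + 67/50 = 963/700 ≈ 1.3757)
r(n) = -28 (r(n) = -1*28 = -28)
r(v) - D = -28 - 1*5575 = -28 - 5575 = -5603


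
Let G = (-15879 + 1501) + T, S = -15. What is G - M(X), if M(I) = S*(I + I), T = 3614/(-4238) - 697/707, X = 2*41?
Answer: -1373654122/115241 ≈ -11920.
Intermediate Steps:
X = 82
T = -211884/115241 (T = 3614*(-1/4238) - 697*1/707 = -139/163 - 697/707 = -211884/115241 ≈ -1.8386)
M(I) = -30*I (M(I) = -15*(I + I) = -30*I)
G = -1657146982/115241 (G = (-15879 + 1501) - 211884/115241 = -14378 - 211884/115241 = -1657146982/115241 ≈ -14380.)
G - M(X) = -1657146982/115241 - (-30)*82 = -1657146982/115241 - 1*(-2460) = -1657146982/115241 + 2460 = -1373654122/115241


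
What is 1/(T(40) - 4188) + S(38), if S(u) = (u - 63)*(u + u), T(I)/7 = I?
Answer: -7425201/3908 ≈ -1900.0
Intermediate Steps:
T(I) = 7*I
S(u) = 2*u*(-63 + u) (S(u) = (-63 + u)*(2*u) = 2*u*(-63 + u))
1/(T(40) - 4188) + S(38) = 1/(7*40 - 4188) + 2*38*(-63 + 38) = 1/(280 - 4188) + 2*38*(-25) = 1/(-3908) - 1900 = -1/3908 - 1900 = -7425201/3908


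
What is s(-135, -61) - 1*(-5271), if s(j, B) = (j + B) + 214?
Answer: 5289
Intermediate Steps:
s(j, B) = 214 + B + j (s(j, B) = (B + j) + 214 = 214 + B + j)
s(-135, -61) - 1*(-5271) = (214 - 61 - 135) - 1*(-5271) = 18 + 5271 = 5289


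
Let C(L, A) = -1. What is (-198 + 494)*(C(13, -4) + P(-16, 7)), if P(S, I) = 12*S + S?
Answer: -61864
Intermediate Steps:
P(S, I) = 13*S
(-198 + 494)*(C(13, -4) + P(-16, 7)) = (-198 + 494)*(-1 + 13*(-16)) = 296*(-1 - 208) = 296*(-209) = -61864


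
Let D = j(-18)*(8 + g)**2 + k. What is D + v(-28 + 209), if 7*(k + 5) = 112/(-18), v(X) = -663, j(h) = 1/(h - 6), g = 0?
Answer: -6044/9 ≈ -671.56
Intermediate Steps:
j(h) = 1/(-6 + h)
k = -53/9 (k = -5 + (112/(-18))/7 = -5 + (112*(-1/18))/7 = -5 + (1/7)*(-56/9) = -5 - 8/9 = -53/9 ≈ -5.8889)
D = -77/9 (D = (8 + 0)**2/(-6 - 18) - 53/9 = 8**2/(-24) - 53/9 = -1/24*64 - 53/9 = -8/3 - 53/9 = -77/9 ≈ -8.5556)
D + v(-28 + 209) = -77/9 - 663 = -6044/9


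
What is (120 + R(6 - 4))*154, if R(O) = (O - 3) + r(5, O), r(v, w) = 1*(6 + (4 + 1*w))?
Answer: 20174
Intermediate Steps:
r(v, w) = 10 + w (r(v, w) = 1*(6 + (4 + w)) = 1*(10 + w) = 10 + w)
R(O) = 7 + 2*O (R(O) = (O - 3) + (10 + O) = (-3 + O) + (10 + O) = 7 + 2*O)
(120 + R(6 - 4))*154 = (120 + (7 + 2*(6 - 4)))*154 = (120 + (7 + 2*2))*154 = (120 + (7 + 4))*154 = (120 + 11)*154 = 131*154 = 20174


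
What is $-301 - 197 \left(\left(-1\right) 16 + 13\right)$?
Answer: $290$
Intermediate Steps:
$-301 - 197 \left(\left(-1\right) 16 + 13\right) = -301 - 197 \left(-16 + 13\right) = -301 - -591 = -301 + 591 = 290$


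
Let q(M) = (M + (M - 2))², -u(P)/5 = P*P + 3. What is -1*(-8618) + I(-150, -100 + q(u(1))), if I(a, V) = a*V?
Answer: -240982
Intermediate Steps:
u(P) = -15 - 5*P² (u(P) = -5*(P*P + 3) = -5*(P² + 3) = -5*(3 + P²) = -15 - 5*P²)
q(M) = (-2 + 2*M)² (q(M) = (M + (-2 + M))² = (-2 + 2*M)²)
I(a, V) = V*a
-1*(-8618) + I(-150, -100 + q(u(1))) = -1*(-8618) + (-100 + 4*(-1 + (-15 - 5*1²))²)*(-150) = 8618 + (-100 + 4*(-1 + (-15 - 5*1))²)*(-150) = 8618 + (-100 + 4*(-1 + (-15 - 5))²)*(-150) = 8618 + (-100 + 4*(-1 - 20)²)*(-150) = 8618 + (-100 + 4*(-21)²)*(-150) = 8618 + (-100 + 4*441)*(-150) = 8618 + (-100 + 1764)*(-150) = 8618 + 1664*(-150) = 8618 - 249600 = -240982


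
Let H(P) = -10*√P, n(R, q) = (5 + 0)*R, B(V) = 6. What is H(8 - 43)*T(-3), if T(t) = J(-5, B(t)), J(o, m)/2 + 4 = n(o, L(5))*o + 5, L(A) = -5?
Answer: -2520*I*√35 ≈ -14909.0*I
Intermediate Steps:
n(R, q) = 5*R
J(o, m) = 2 + 10*o² (J(o, m) = -8 + 2*((5*o)*o + 5) = -8 + 2*(5*o² + 5) = -8 + 2*(5 + 5*o²) = -8 + (10 + 10*o²) = 2 + 10*o²)
T(t) = 252 (T(t) = 2 + 10*(-5)² = 2 + 10*25 = 2 + 250 = 252)
H(8 - 43)*T(-3) = -10*√(8 - 43)*252 = -10*I*√35*252 = -2520*I*√35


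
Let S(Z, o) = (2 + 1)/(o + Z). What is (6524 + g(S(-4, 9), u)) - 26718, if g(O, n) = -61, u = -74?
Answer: -20255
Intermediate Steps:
S(Z, o) = 3/(Z + o)
(6524 + g(S(-4, 9), u)) - 26718 = (6524 - 61) - 26718 = 6463 - 26718 = -20255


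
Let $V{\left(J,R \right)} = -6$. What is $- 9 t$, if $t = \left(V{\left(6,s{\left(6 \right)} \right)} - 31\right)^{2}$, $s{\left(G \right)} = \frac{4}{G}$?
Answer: $-12321$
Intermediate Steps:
$t = 1369$ ($t = \left(-6 - 31\right)^{2} = \left(-37\right)^{2} = 1369$)
$- 9 t = \left(-9\right) 1369 = -12321$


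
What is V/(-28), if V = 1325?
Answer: -1325/28 ≈ -47.321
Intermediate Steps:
V/(-28) = 1325/(-28) = 1325*(-1/28) = -1325/28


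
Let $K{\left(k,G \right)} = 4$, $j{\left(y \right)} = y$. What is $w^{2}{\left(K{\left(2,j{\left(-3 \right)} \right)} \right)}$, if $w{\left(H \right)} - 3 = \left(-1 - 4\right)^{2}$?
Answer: $784$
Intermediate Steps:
$w{\left(H \right)} = 28$ ($w{\left(H \right)} = 3 + \left(-1 - 4\right)^{2} = 3 + \left(-5\right)^{2} = 3 + 25 = 28$)
$w^{2}{\left(K{\left(2,j{\left(-3 \right)} \right)} \right)} = 28^{2} = 784$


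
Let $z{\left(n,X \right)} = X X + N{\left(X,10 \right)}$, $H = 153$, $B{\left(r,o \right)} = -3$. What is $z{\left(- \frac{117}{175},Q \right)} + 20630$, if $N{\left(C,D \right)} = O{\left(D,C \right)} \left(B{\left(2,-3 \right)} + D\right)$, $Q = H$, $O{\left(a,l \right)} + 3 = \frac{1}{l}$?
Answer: $\frac{6734761}{153} \approx 44018.0$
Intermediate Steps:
$O{\left(a,l \right)} = -3 + \frac{1}{l}$
$Q = 153$
$N{\left(C,D \right)} = \left(-3 + D\right) \left(-3 + \frac{1}{C}\right)$ ($N{\left(C,D \right)} = \left(-3 + \frac{1}{C}\right) \left(-3 + D\right) = \left(-3 + D\right) \left(-3 + \frac{1}{C}\right)$)
$z{\left(n,X \right)} = X^{2} - \frac{7 \left(-1 + 3 X\right)}{X}$ ($z{\left(n,X \right)} = X X - \frac{\left(-1 + 3 X\right) \left(-3 + 10\right)}{X} = X^{2} - \frac{1}{X} \left(-1 + 3 X\right) 7 = X^{2} - \frac{7 \left(-1 + 3 X\right)}{X}$)
$z{\left(- \frac{117}{175},Q \right)} + 20630 = \left(-21 + 153^{2} + \frac{7}{153}\right) + 20630 = \left(-21 + 23409 + 7 \cdot \frac{1}{153}\right) + 20630 = \left(-21 + 23409 + \frac{7}{153}\right) + 20630 = \frac{3578371}{153} + 20630 = \frac{6734761}{153}$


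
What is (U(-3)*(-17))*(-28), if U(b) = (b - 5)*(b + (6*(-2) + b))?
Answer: 68544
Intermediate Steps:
U(b) = (-12 + 2*b)*(-5 + b) (U(b) = (-5 + b)*(b + (-12 + b)) = (-5 + b)*(-12 + 2*b) = (-12 + 2*b)*(-5 + b))
(U(-3)*(-17))*(-28) = ((60 - 22*(-3) + 2*(-3)²)*(-17))*(-28) = ((60 + 66 + 2*9)*(-17))*(-28) = ((60 + 66 + 18)*(-17))*(-28) = (144*(-17))*(-28) = -2448*(-28) = 68544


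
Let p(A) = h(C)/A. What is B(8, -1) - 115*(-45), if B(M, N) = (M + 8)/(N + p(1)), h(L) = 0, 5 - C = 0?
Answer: 5159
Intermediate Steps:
C = 5 (C = 5 - 1*0 = 5 + 0 = 5)
p(A) = 0 (p(A) = 0/A = 0)
B(M, N) = (8 + M)/N (B(M, N) = (M + 8)/(N + 0) = (8 + M)/N)
B(8, -1) - 115*(-45) = (8 + 8)/(-1) - 115*(-45) = -1*16 + 5175 = -16 + 5175 = 5159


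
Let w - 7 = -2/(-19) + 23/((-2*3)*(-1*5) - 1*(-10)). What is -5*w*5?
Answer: -29185/152 ≈ -192.01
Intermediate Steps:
w = 5837/760 (w = 7 + (-2/(-19) + 23/((-2*3)*(-1*5) - 1*(-10))) = 7 + (-2*(-1/19) + 23/(-6*(-5) + 10)) = 7 + (2/19 + 23/(30 + 10)) = 7 + (2/19 + 23/40) = 7 + 517/760 = 5837/760 ≈ 7.6803)
-5*w*5 = -5*5837/760*5 = -5837/152*5 = -29185/152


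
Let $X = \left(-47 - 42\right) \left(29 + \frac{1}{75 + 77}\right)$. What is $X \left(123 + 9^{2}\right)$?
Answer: $- \frac{20012451}{38} \approx -5.2664 \cdot 10^{5}$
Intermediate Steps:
$X = - \frac{392401}{152}$ ($X = - 89 \left(29 + \frac{1}{152}\right) = \left(-89\right) \frac{4409}{152} = - \frac{392401}{152} \approx -2581.6$)
$X \left(123 + 9^{2}\right) = - \frac{392401 \left(123 + 9^{2}\right)}{152} = - \frac{392401 \left(123 + 81\right)}{152} = \left(- \frac{392401}{152}\right) 204 = - \frac{20012451}{38}$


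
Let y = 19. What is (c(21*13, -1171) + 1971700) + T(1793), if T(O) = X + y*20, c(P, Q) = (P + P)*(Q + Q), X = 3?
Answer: 693351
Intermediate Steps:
c(P, Q) = 4*P*Q (c(P, Q) = (2*P)*(2*Q) = 4*P*Q)
T(O) = 383 (T(O) = 3 + 19*20 = 3 + 380 = 383)
(c(21*13, -1171) + 1971700) + T(1793) = (4*(21*13)*(-1171) + 1971700) + 383 = (4*273*(-1171) + 1971700) + 383 = (-1278732 + 1971700) + 383 = 692968 + 383 = 693351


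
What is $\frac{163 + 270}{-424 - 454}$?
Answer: $- \frac{433}{878} \approx -0.49317$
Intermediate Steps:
$\frac{163 + 270}{-424 - 454} = \frac{433}{-878} = 433 \left(- \frac{1}{878}\right) = - \frac{433}{878}$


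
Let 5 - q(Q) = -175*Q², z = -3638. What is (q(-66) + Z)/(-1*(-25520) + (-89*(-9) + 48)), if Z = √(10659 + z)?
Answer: 762305/26369 + √7021/26369 ≈ 28.912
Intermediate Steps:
q(Q) = 5 + 175*Q² (q(Q) = 5 - (-175)*Q² = 5 + 175*Q²)
Z = √7021 (Z = √(10659 - 3638) = √7021 ≈ 83.791)
(q(-66) + Z)/(-1*(-25520) + (-89*(-9) + 48)) = ((5 + 175*(-66)²) + √7021)/(-1*(-25520) + (-89*(-9) + 48)) = ((5 + 175*4356) + √7021)/(25520 + (801 + 48)) = ((5 + 762300) + √7021)/(25520 + 849) = (762305 + √7021)/26369 = (762305 + √7021)*(1/26369) = 762305/26369 + √7021/26369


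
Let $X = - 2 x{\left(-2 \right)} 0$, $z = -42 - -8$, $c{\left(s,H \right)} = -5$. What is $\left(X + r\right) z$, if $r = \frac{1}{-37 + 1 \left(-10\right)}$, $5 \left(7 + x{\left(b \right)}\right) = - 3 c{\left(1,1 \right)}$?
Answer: $\frac{34}{47} \approx 0.7234$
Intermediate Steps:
$z = -34$ ($z = -42 + 8 = -34$)
$x{\left(b \right)} = -4$ ($x{\left(b \right)} = -7 + \frac{\left(-3\right) \left(-5\right)}{5} = -7 + \frac{1}{5} \cdot 15 = -7 + 3 = -4$)
$X = 0$ ($X = \left(-2\right) \left(-4\right) 0 = 8 \cdot 0 = 0$)
$r = - \frac{1}{47}$ ($r = \frac{1}{-37 - 10} = \frac{1}{-47} = - \frac{1}{47} \approx -0.021277$)
$\left(X + r\right) z = \left(0 - \frac{1}{47}\right) \left(-34\right) = \left(- \frac{1}{47}\right) \left(-34\right) = \frac{34}{47}$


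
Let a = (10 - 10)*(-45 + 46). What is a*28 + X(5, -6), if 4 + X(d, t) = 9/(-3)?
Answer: -7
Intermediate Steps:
a = 0 (a = 0*1 = 0)
X(d, t) = -7 (X(d, t) = -4 + 9/(-3) = -4 + 9*(-⅓) = -4 - 3 = -7)
a*28 + X(5, -6) = 0*28 - 7 = 0 - 7 = -7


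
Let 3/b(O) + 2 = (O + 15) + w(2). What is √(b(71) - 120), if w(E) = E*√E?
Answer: √(-20154 - 480*√2)/(2*√(42 + √2)) ≈ 10.953*I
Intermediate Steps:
w(E) = E^(3/2)
b(O) = 3/(13 + O + 2*√2) (b(O) = 3/(-2 + ((O + 15) + 2^(3/2))) = 3/(-2 + ((15 + O) + 2*√2)) = 3/(-2 + (15 + O + 2*√2)) = 3/(13 + O + 2*√2))
√(b(71) - 120) = √(3/(13 + 71 + 2*√2) - 120) = √(3/(84 + 2*√2) - 120) = √(-120 + 3/(84 + 2*√2))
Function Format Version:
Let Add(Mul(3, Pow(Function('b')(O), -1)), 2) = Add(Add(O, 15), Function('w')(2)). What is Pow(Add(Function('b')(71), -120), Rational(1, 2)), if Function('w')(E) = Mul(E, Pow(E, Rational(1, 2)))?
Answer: Mul(Rational(1, 2), Pow(Add(-20154, Mul(-480, Pow(2, Rational(1, 2)))), Rational(1, 2)), Pow(Add(42, Pow(2, Rational(1, 2))), Rational(-1, 2))) ≈ Mul(10.953, I)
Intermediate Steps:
Function('w')(E) = Pow(E, Rational(3, 2))
Function('b')(O) = Mul(3, Pow(Add(13, O, Mul(2, Pow(2, Rational(1, 2)))), -1)) (Function('b')(O) = Mul(3, Pow(Add(-2, Add(Add(O, 15), Pow(2, Rational(3, 2)))), -1)) = Mul(3, Pow(Add(-2, Add(Add(15, O), Mul(2, Pow(2, Rational(1, 2))))), -1)) = Mul(3, Pow(Add(-2, Add(15, O, Mul(2, Pow(2, Rational(1, 2))))), -1)) = Mul(3, Pow(Add(13, O, Mul(2, Pow(2, Rational(1, 2)))), -1)))
Pow(Add(Function('b')(71), -120), Rational(1, 2)) = Pow(Add(Mul(3, Pow(Add(13, 71, Mul(2, Pow(2, Rational(1, 2)))), -1)), -120), Rational(1, 2)) = Pow(Add(Mul(3, Pow(Add(84, Mul(2, Pow(2, Rational(1, 2)))), -1)), -120), Rational(1, 2)) = Pow(Add(-120, Mul(3, Pow(Add(84, Mul(2, Pow(2, Rational(1, 2)))), -1))), Rational(1, 2))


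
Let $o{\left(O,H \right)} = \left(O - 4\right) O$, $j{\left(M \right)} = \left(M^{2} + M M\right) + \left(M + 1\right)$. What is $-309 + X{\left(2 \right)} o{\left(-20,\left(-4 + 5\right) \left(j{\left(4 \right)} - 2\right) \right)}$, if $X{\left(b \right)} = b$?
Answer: $651$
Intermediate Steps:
$j{\left(M \right)} = 1 + M + 2 M^{2}$ ($j{\left(M \right)} = \left(M^{2} + M^{2}\right) + \left(1 + M\right) = 2 M^{2} + \left(1 + M\right) = 1 + M + 2 M^{2}$)
$o{\left(O,H \right)} = O \left(-4 + O\right)$ ($o{\left(O,H \right)} = \left(-4 + O\right) O = O \left(-4 + O\right)$)
$-309 + X{\left(2 \right)} o{\left(-20,\left(-4 + 5\right) \left(j{\left(4 \right)} - 2\right) \right)} = -309 + 2 \left(- 20 \left(-4 - 20\right)\right) = -309 + 2 \left(\left(-20\right) \left(-24\right)\right) = -309 + 2 \cdot 480 = -309 + 960 = 651$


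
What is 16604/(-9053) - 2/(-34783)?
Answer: -577518826/314890499 ≈ -1.8340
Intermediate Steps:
16604/(-9053) - 2/(-34783) = 16604*(-1/9053) - 2*(-1/34783) = -16604/9053 + 2/34783 = -577518826/314890499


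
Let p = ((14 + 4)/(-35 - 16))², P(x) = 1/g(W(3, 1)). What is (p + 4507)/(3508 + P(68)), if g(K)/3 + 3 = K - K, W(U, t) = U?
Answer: 11723031/9124019 ≈ 1.2849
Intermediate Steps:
g(K) = -9 (g(K) = -9 + 3*(K - K) = -9 + 3*0 = -9 + 0 = -9)
P(x) = -⅑ (P(x) = 1/(-9) = -⅑)
p = 36/289 (p = (18/(-51))² = (18*(-1/51))² = (-6/17)² = 36/289 ≈ 0.12457)
(p + 4507)/(3508 + P(68)) = (36/289 + 4507)/(3508 - ⅑) = 1302559/(289*(31571/9)) = (1302559/289)*(9/31571) = 11723031/9124019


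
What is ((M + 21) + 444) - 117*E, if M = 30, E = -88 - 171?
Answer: 30798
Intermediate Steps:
E = -259
((M + 21) + 444) - 117*E = ((30 + 21) + 444) - 117*(-259) = (51 + 444) + 30303 = 495 + 30303 = 30798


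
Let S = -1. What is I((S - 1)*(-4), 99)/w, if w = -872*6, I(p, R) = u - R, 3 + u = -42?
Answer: 3/109 ≈ 0.027523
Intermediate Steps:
u = -45 (u = -3 - 42 = -45)
I(p, R) = -45 - R
w = -5232
I((S - 1)*(-4), 99)/w = (-45 - 1*99)/(-5232) = (-45 - 99)*(-1/5232) = -144*(-1/5232) = 3/109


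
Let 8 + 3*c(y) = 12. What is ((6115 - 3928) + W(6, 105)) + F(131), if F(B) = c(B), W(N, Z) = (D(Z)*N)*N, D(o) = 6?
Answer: 7213/3 ≈ 2404.3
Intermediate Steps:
c(y) = 4/3 (c(y) = -8/3 + (⅓)*12 = -8/3 + 4 = 4/3)
W(N, Z) = 6*N² (W(N, Z) = (6*N)*N = 6*N²)
F(B) = 4/3
((6115 - 3928) + W(6, 105)) + F(131) = ((6115 - 3928) + 6*6²) + 4/3 = (2187 + 6*36) + 4/3 = (2187 + 216) + 4/3 = 2403 + 4/3 = 7213/3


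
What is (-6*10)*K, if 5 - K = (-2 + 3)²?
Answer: -240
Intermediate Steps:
K = 4 (K = 5 - (-2 + 3)² = 5 - 1*1² = 5 - 1*1 = 5 - 1 = 4)
(-6*10)*K = -6*10*4 = -60*4 = -240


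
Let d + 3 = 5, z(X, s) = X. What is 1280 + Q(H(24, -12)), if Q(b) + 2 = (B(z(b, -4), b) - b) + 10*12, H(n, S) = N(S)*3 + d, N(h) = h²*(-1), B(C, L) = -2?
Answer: 1826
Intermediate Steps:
d = 2 (d = -3 + 5 = 2)
N(h) = -h²
H(n, S) = 2 - 3*S² (H(n, S) = -S²*3 + 2 = -3*S² + 2 = 2 - 3*S²)
Q(b) = 116 - b (Q(b) = -2 + ((-2 - b) + 10*12) = -2 + ((-2 - b) + 120) = -2 + (118 - b) = 116 - b)
1280 + Q(H(24, -12)) = 1280 + (116 - (2 - 3*(-12)²)) = 1280 + (116 - (2 - 3*144)) = 1280 + (116 - (2 - 432)) = 1280 + (116 - 1*(-430)) = 1280 + (116 + 430) = 1280 + 546 = 1826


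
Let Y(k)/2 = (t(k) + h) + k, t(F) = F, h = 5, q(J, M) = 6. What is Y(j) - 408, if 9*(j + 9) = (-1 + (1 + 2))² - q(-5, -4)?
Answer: -3914/9 ≈ -434.89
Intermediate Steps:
j = -83/9 (j = -9 + ((-1 + (1 + 2))² - 1*6)/9 = -9 + ((-1 + 3)² - 6)/9 = -9 + (2² - 6)/9 = -9 + (4 - 6)/9 = -9 + (⅑)*(-2) = -9 - 2/9 = -83/9 ≈ -9.2222)
Y(k) = 10 + 4*k (Y(k) = 2*((k + 5) + k) = 2*((5 + k) + k) = 2*(5 + 2*k) = 10 + 4*k)
Y(j) - 408 = (10 + 4*(-83/9)) - 408 = (10 - 332/9) - 408 = -242/9 - 408 = -3914/9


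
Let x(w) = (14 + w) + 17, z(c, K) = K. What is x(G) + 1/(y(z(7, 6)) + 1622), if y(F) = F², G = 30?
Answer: 101139/1658 ≈ 61.001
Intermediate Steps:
x(w) = 31 + w
x(G) + 1/(y(z(7, 6)) + 1622) = (31 + 30) + 1/(6² + 1622) = 61 + 1/(36 + 1622) = 61 + 1/1658 = 101139/1658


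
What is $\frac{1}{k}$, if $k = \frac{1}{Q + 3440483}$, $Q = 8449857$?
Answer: $11890340$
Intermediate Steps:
$k = \frac{1}{11890340}$ ($k = \frac{1}{8449857 + 3440483} = \frac{1}{11890340} \approx 8.4102 \cdot 10^{-8}$)
$\frac{1}{k} = \frac{1}{\frac{1}{11890340}} = 11890340$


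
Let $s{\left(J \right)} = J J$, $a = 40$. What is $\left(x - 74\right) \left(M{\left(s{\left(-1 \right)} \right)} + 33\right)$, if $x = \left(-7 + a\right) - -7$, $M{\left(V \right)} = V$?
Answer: $-1156$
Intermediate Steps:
$s{\left(J \right)} = J^{2}$
$x = 40$ ($x = \left(-7 + 40\right) - -7 = 33 + 7 = 40$)
$\left(x - 74\right) \left(M{\left(s{\left(-1 \right)} \right)} + 33\right) = \left(40 - 74\right) \left(\left(-1\right)^{2} + 33\right) = - 34 \left(1 + 33\right) = \left(-34\right) 34 = -1156$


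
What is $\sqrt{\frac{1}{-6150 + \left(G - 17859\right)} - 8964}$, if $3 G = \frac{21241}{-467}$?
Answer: $\frac{i \sqrt{406195008622349514}}{6731570} \approx 94.678 i$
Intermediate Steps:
$G = - \frac{21241}{1401}$ ($G = \frac{21241 \frac{1}{-467}}{3} = \frac{21241 \left(- \frac{1}{467}\right)}{3} = \frac{1}{3} \left(- \frac{21241}{467}\right) = - \frac{21241}{1401} \approx -15.161$)
$\sqrt{\frac{1}{-6150 + \left(G - 17859\right)} - 8964} = \sqrt{\frac{1}{-6150 - \frac{25041700}{1401}} - 8964} = \sqrt{\frac{1}{- \frac{33657850}{1401}} - 8964} = \sqrt{- \frac{1401}{33657850} - 8964} = \sqrt{- \frac{301708968801}{33657850}} = \frac{i \sqrt{406195008622349514}}{6731570}$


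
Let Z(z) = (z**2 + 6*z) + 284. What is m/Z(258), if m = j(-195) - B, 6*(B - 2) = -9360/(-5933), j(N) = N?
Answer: -1170361/405793468 ≈ -0.0028841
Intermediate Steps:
Z(z) = 284 + z**2 + 6*z
B = 13426/5933 (B = 2 + (-9360/(-5933))/6 = 2 + (-9360*(-1/5933))/6 = 2 + (1/6)*(9360/5933) = 2 + 1560/5933 = 13426/5933 ≈ 2.2629)
m = -1170361/5933 (m = -195 - 1*13426/5933 = -195 - 13426/5933 = -1170361/5933 ≈ -197.26)
m/Z(258) = -1170361/(5933*(284 + 258**2 + 6*258)) = -1170361/(5933*(284 + 66564 + 1548)) = -1170361/5933/68396 = -1170361/5933*1/68396 = -1170361/405793468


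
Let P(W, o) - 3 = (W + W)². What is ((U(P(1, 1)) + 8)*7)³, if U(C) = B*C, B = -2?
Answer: -74088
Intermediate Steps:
P(W, o) = 3 + 4*W² (P(W, o) = 3 + (W + W)² = 3 + (2*W)² = 3 + 4*W²)
U(C) = -2*C
((U(P(1, 1)) + 8)*7)³ = ((-2*(3 + 4*1²) + 8)*7)³ = ((-2*(3 + 4*1) + 8)*7)³ = ((-2*(3 + 4) + 8)*7)³ = ((-2*7 + 8)*7)³ = ((-14 + 8)*7)³ = (-6*7)³ = (-42)³ = -74088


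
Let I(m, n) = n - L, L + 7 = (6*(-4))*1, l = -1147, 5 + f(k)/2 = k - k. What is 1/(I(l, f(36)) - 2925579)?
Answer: -1/2925558 ≈ -3.4181e-7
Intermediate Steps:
f(k) = -10 (f(k) = -10 + 2*(k - k) = -10 + 2*0 = -10 + 0 = -10)
L = -31 (L = -7 + (6*(-4))*1 = -7 - 24*1 = -7 - 24 = -31)
I(m, n) = 31 + n (I(m, n) = n - 1*(-31) = n + 31 = 31 + n)
1/(I(l, f(36)) - 2925579) = 1/((31 - 10) - 2925579) = 1/(21 - 2925579) = 1/(-2925558) = -1/2925558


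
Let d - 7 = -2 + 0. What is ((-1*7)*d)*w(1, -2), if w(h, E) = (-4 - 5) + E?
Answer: 385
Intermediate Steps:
w(h, E) = -9 + E
d = 5 (d = 7 + (-2 + 0) = 7 - 2 = 5)
((-1*7)*d)*w(1, -2) = (-1*7*5)*(-9 - 2) = -7*5*(-11) = -35*(-11) = 385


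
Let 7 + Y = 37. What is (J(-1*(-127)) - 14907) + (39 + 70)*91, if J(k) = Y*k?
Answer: -1178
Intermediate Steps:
Y = 30 (Y = -7 + 37 = 30)
J(k) = 30*k
(J(-1*(-127)) - 14907) + (39 + 70)*91 = (30*(-1*(-127)) - 14907) + (39 + 70)*91 = (30*127 - 14907) + 109*91 = (3810 - 14907) + 9919 = -11097 + 9919 = -1178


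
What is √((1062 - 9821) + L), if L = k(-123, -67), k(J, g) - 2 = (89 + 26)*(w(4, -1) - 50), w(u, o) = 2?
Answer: I*√14277 ≈ 119.49*I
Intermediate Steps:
k(J, g) = -5518 (k(J, g) = 2 + (89 + 26)*(2 - 50) = 2 + 115*(-48) = 2 - 5520 = -5518)
L = -5518
√((1062 - 9821) + L) = √((1062 - 9821) - 5518) = √(-8759 - 5518) = √(-14277) = I*√14277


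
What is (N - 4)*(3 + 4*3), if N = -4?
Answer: -120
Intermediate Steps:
(N - 4)*(3 + 4*3) = (-4 - 4)*(3 + 4*3) = -8*(3 + 12) = -8*15 = -120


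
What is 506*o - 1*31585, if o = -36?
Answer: -49801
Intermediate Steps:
506*o - 1*31585 = 506*(-36) - 1*31585 = -18216 - 31585 = -49801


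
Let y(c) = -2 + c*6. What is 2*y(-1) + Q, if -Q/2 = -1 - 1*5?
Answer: -4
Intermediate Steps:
y(c) = -2 + 6*c
Q = 12 (Q = -2*(-1 - 1*5) = -2*(-1 - 5) = -2*(-6) = 12)
2*y(-1) + Q = 2*(-2 + 6*(-1)) + 12 = 2*(-2 - 6) + 12 = 2*(-8) + 12 = -16 + 12 = -4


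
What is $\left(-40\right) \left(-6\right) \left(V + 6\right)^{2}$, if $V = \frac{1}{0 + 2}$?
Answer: $10140$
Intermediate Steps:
$V = \frac{1}{2} \approx 0.5$
$\left(-40\right) \left(-6\right) \left(V + 6\right)^{2} = \left(-40\right) \left(-6\right) \left(\frac{1}{2} + 6\right)^{2} = 240 \left(\frac{13}{2}\right)^{2} = 240 \cdot \frac{169}{4} = 10140$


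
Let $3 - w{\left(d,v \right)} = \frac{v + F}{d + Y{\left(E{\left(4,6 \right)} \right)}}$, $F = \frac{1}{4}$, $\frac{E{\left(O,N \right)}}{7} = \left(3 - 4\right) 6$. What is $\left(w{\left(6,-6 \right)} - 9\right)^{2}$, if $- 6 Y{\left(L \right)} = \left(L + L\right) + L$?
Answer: $\frac{390625}{11664} \approx 33.49$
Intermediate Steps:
$E{\left(O,N \right)} = -42$ ($E{\left(O,N \right)} = 7 \left(3 - 4\right) 6 = 7 \left(\left(-1\right) 6\right) = 7 \left(-6\right) = -42$)
$Y{\left(L \right)} = - \frac{L}{2}$ ($Y{\left(L \right)} = - \frac{\left(L + L\right) + L}{6} = - \frac{2 L + L}{6} = - \frac{3 L}{6} = - \frac{L}{2}$)
$F = \frac{1}{4} \approx 0.25$
$w{\left(d,v \right)} = 3 - \frac{\frac{1}{4} + v}{21 + d}$ ($w{\left(d,v \right)} = 3 - \frac{v + \frac{1}{4}}{d - -21} = 3 - \frac{\frac{1}{4} + v}{d + 21} = 3 - \frac{\frac{1}{4} + v}{21 + d}$)
$\left(w{\left(6,-6 \right)} - 9\right)^{2} = \left(\frac{\frac{251}{4} - -6 + 3 \cdot 6}{21 + 6} - 9\right)^{2} = \left(\frac{\frac{251}{4} + 6 + 18}{27} - 9\right)^{2} = \left(\frac{1}{27} \cdot \frac{347}{4} - 9\right)^{2} = \left(\frac{347}{108} - 9\right)^{2} = \left(- \frac{625}{108}\right)^{2} = \frac{390625}{11664}$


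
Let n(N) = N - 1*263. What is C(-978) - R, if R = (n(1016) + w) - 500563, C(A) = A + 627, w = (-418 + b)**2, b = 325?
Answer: 490810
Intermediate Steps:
n(N) = -263 + N (n(N) = N - 263 = -263 + N)
w = 8649 (w = (-418 + 325)**2 = (-93)**2 = 8649)
C(A) = 627 + A
R = -491161 (R = ((-263 + 1016) + 8649) - 500563 = (753 + 8649) - 500563 = 9402 - 500563 = -491161)
C(-978) - R = (627 - 978) - 1*(-491161) = -351 + 491161 = 490810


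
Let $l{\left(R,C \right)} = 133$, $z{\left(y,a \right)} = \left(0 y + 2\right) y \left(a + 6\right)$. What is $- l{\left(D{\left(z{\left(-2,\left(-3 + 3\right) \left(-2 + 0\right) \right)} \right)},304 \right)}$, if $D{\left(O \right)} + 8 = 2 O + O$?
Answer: $-133$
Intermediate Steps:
$z{\left(y,a \right)} = 2 y \left(6 + a\right)$ ($z{\left(y,a \right)} = \left(0 + 2\right) y \left(6 + a\right) = 2 y \left(6 + a\right)$)
$D{\left(O \right)} = -8 + 3 O$ ($D{\left(O \right)} = -8 + \left(2 O + O\right) = -8 + 3 O$)
$- l{\left(D{\left(z{\left(-2,\left(-3 + 3\right) \left(-2 + 0\right) \right)} \right)},304 \right)} = \left(-1\right) 133 = -133$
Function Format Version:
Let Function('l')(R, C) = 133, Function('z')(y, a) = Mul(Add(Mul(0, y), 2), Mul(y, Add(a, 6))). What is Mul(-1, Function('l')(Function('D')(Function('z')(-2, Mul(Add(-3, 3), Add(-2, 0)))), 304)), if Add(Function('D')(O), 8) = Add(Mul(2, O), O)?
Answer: -133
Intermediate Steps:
Function('z')(y, a) = Mul(2, y, Add(6, a)) (Function('z')(y, a) = Mul(Add(0, 2), Mul(y, Add(6, a))) = Mul(2, Mul(y, Add(6, a))) = Mul(2, y, Add(6, a)))
Function('D')(O) = Add(-8, Mul(3, O)) (Function('D')(O) = Add(-8, Add(Mul(2, O), O)) = Add(-8, Mul(3, O)))
Mul(-1, Function('l')(Function('D')(Function('z')(-2, Mul(Add(-3, 3), Add(-2, 0)))), 304)) = Mul(-1, 133) = -133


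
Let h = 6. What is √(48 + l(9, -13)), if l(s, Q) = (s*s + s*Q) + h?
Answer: 3*√2 ≈ 4.2426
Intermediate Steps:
l(s, Q) = 6 + s² + Q*s (l(s, Q) = (s*s + s*Q) + 6 = (s² + Q*s) + 6 = 6 + s² + Q*s)
√(48 + l(9, -13)) = √(48 + (6 + 9² - 13*9)) = √(48 + (6 + 81 - 117)) = √(48 - 30) = √18 = 3*√2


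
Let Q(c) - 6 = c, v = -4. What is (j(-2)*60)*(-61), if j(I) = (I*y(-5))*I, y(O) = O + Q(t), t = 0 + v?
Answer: 43920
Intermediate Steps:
t = -4 (t = 0 - 4 = -4)
Q(c) = 6 + c
y(O) = 2 + O (y(O) = O + (6 - 4) = O + 2 = 2 + O)
j(I) = -3*I² (j(I) = (I*(2 - 5))*I = (I*(-3))*I = (-3*I)*I = -3*I²)
(j(-2)*60)*(-61) = (-3*(-2)²*60)*(-61) = (-3*4*60)*(-61) = -12*60*(-61) = -720*(-61) = 43920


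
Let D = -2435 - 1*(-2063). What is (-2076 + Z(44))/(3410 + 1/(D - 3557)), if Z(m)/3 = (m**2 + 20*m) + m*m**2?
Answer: 343033132/4465963 ≈ 76.811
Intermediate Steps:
D = -372 (D = -2435 + 2063 = -372)
Z(m) = 3*m**2 + 3*m**3 + 60*m (Z(m) = 3*((m**2 + 20*m) + m*m**2) = 3*((m**2 + 20*m) + m**3) = 3*(m**2 + m**3 + 20*m) = 3*m**2 + 3*m**3 + 60*m)
(-2076 + Z(44))/(3410 + 1/(D - 3557)) = (-2076 + 3*44*(20 + 44 + 44**2))/(3410 + 1/(-372 - 3557)) = (-2076 + 3*44*(20 + 44 + 1936))/(3410 + 1/(-3929)) = (-2076 + 3*44*2000)/(3410 - 1/3929) = (-2076 + 264000)/(13397889/3929) = 261924*(3929/13397889) = 343033132/4465963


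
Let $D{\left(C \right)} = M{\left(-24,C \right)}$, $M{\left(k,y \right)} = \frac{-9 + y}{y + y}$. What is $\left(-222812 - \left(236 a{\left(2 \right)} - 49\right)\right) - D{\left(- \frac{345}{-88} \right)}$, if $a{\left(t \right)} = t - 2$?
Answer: $- \frac{51235341}{230} \approx -2.2276 \cdot 10^{5}$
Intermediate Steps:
$a{\left(t \right)} = -2 + t$ ($a{\left(t \right)} = t - 2 = -2 + t$)
$M{\left(k,y \right)} = \frac{-9 + y}{2 y}$
$D{\left(C \right)} = \frac{-9 + C}{2 C}$
$\left(-222812 - \left(236 a{\left(2 \right)} - 49\right)\right) - D{\left(- \frac{345}{-88} \right)} = \left(-222812 - \left(236 \left(-2 + 2\right) - 49\right)\right) - \frac{-9 - \frac{345}{-88}}{2 \left(- \frac{345}{-88}\right)} = \left(-222812 - \left(236 \cdot 0 - 49\right)\right) - \frac{-9 - - \frac{345}{88}}{2 \left(\left(-345\right) \left(- \frac{1}{88}\right)\right)} = \left(-222812 - \left(0 - 49\right)\right) - \frac{-9 + \frac{345}{88}}{2 \cdot \frac{345}{88}} = \left(-222812 - -49\right) - \frac{1}{2} \cdot \frac{88}{345} \left(- \frac{447}{88}\right) = \left(-222812 + 49\right) - - \frac{149}{230} = -222763 + \frac{149}{230} = - \frac{51235341}{230}$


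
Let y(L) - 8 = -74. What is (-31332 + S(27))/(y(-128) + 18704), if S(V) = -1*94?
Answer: -15713/9319 ≈ -1.6861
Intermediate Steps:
y(L) = -66 (y(L) = 8 - 74 = -66)
S(V) = -94
(-31332 + S(27))/(y(-128) + 18704) = (-31332 - 94)/(-66 + 18704) = -31426/18638 = -31426*1/18638 = -15713/9319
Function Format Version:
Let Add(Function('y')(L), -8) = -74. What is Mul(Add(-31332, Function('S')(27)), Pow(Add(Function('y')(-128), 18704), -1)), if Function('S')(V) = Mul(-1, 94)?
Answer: Rational(-15713, 9319) ≈ -1.6861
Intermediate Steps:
Function('y')(L) = -66 (Function('y')(L) = Add(8, -74) = -66)
Function('S')(V) = -94
Mul(Add(-31332, Function('S')(27)), Pow(Add(Function('y')(-128), 18704), -1)) = Mul(Add(-31332, -94), Pow(Add(-66, 18704), -1)) = Mul(-31426, Pow(18638, -1)) = Mul(-31426, Rational(1, 18638)) = Rational(-15713, 9319)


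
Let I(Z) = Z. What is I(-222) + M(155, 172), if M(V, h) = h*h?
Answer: 29362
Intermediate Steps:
M(V, h) = h²
I(-222) + M(155, 172) = -222 + 172² = -222 + 29584 = 29362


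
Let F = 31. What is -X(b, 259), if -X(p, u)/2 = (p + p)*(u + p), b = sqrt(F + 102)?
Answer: 532 + 1036*sqrt(133) ≈ 12480.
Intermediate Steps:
b = sqrt(133) (b = sqrt(31 + 102) = sqrt(133) ≈ 11.533)
X(p, u) = -4*p*(p + u) (X(p, u) = -2*(p + p)*(u + p) = -2*2*p*(p + u) = -4*p*(p + u))
-X(b, 259) = -(-4)*sqrt(133)*(sqrt(133) + 259) = -(-4)*sqrt(133)*(259 + sqrt(133)) = 4*sqrt(133)*(259 + sqrt(133))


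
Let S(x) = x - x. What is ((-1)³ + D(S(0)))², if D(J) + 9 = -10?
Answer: 400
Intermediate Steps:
S(x) = 0
D(J) = -19 (D(J) = -9 - 10 = -19)
((-1)³ + D(S(0)))² = ((-1)³ - 19)² = (-1 - 19)² = (-20)² = 400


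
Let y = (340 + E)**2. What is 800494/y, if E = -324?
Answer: 400247/128 ≈ 3126.9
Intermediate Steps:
y = 256 (y = (340 - 324)**2 = 16**2 = 256)
800494/y = 800494/256 = 800494*(1/256) = 400247/128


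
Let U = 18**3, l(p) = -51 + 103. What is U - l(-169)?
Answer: 5780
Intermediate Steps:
l(p) = 52
U = 5832
U - l(-169) = 5832 - 1*52 = 5832 - 52 = 5780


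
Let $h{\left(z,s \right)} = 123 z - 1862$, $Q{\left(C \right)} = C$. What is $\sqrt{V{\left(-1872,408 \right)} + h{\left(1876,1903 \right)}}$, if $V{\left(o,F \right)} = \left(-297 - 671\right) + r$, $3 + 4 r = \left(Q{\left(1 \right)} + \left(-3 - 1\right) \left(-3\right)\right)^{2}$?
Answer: $\frac{\sqrt{911838}}{2} \approx 477.45$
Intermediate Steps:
$h{\left(z,s \right)} = -1862 + 123 z$
$r = \frac{83}{2}$ ($r = - \frac{3}{4} + \frac{\left(1 + \left(-3 - 1\right) \left(-3\right)\right)^{2}}{4} = - \frac{3}{4} + \frac{\left(1 - -12\right)^{2}}{4} = - \frac{3}{4} + \frac{\left(1 + 12\right)^{2}}{4} = - \frac{3}{4} + \frac{13^{2}}{4} = - \frac{3}{4} + \frac{1}{4} \cdot 169 = - \frac{3}{4} + \frac{169}{4} = \frac{83}{2} \approx 41.5$)
$V{\left(o,F \right)} = - \frac{1853}{2}$ ($V{\left(o,F \right)} = \left(-297 - 671\right) + \frac{83}{2} = -968 + \frac{83}{2} = - \frac{1853}{2}$)
$\sqrt{V{\left(-1872,408 \right)} + h{\left(1876,1903 \right)}} = \sqrt{- \frac{1853}{2} + \left(-1862 + 123 \cdot 1876\right)} = \sqrt{- \frac{1853}{2} + \left(-1862 + 230748\right)} = \sqrt{- \frac{1853}{2} + 228886} = \sqrt{\frac{455919}{2}} = \frac{\sqrt{911838}}{2}$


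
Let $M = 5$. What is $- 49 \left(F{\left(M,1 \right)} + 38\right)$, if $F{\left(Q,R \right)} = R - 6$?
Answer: $-1617$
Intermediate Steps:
$F{\left(Q,R \right)} = -6 + R$ ($F{\left(Q,R \right)} = R - 6 = -6 + R$)
$- 49 \left(F{\left(M,1 \right)} + 38\right) = - 49 \left(\left(-6 + 1\right) + 38\right) = - 49 \left(-5 + 38\right) = \left(-49\right) 33 = -1617$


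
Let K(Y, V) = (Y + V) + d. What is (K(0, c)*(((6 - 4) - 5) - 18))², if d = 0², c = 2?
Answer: 1764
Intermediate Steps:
d = 0
K(Y, V) = V + Y (K(Y, V) = (Y + V) + 0 = (V + Y) + 0 = V + Y)
(K(0, c)*(((6 - 4) - 5) - 18))² = ((2 + 0)*(((6 - 4) - 5) - 18))² = (2*((2 - 5) - 18))² = (2*(-3 - 18))² = (2*(-21))² = (-42)² = 1764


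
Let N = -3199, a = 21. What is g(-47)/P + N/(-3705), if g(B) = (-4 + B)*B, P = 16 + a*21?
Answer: 10342828/1693185 ≈ 6.1085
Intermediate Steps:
P = 457 (P = 16 + 21*21 = 16 + 441 = 457)
g(B) = B*(-4 + B)
g(-47)/P + N/(-3705) = -47*(-4 - 47)/457 - 3199/(-3705) = -47*(-51)*(1/457) - 3199*(-1/3705) = 2397*(1/457) + 3199/3705 = 2397/457 + 3199/3705 = 10342828/1693185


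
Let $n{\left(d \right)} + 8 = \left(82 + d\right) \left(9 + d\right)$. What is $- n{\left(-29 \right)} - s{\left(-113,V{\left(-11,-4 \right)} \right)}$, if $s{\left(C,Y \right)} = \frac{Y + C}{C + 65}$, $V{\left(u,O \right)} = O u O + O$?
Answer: $\frac{50971}{48} \approx 1061.9$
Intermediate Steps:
$V{\left(u,O \right)} = O + u O^{2}$ ($V{\left(u,O \right)} = u O^{2} + O = O + u O^{2}$)
$s{\left(C,Y \right)} = \frac{C + Y}{65 + C}$
$n{\left(d \right)} = -8 + \left(9 + d\right) \left(82 + d\right)$ ($n{\left(d \right)} = -8 + \left(82 + d\right) \left(9 + d\right) = -8 + \left(9 + d\right) \left(82 + d\right)$)
$- n{\left(-29 \right)} - s{\left(-113,V{\left(-11,-4 \right)} \right)} = - (730 + \left(-29\right)^{2} + 91 \left(-29\right)) - \frac{-113 - 4 \left(1 - -44\right)}{65 - 113} = - (730 + 841 - 2639) - \frac{-113 - 4 \left(1 + 44\right)}{-48} = \left(-1\right) \left(-1068\right) - - \frac{-113 - 180}{48} = 1068 - - \frac{-113 - 180}{48} = 1068 - \left(- \frac{1}{48}\right) \left(-293\right) = 1068 - \frac{293}{48} = \frac{50971}{48}$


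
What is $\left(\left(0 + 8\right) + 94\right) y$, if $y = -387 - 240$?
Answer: $-63954$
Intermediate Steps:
$y = -627$ ($y = -387 - 240 = -627$)
$\left(\left(0 + 8\right) + 94\right) y = \left(\left(0 + 8\right) + 94\right) \left(-627\right) = \left(8 + 94\right) \left(-627\right) = 102 \left(-627\right) = -63954$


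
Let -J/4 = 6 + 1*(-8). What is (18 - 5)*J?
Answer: 104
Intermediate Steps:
J = 8 (J = -4*(6 + 1*(-8)) = -4*(6 - 8) = -4*(-2) = 8)
(18 - 5)*J = (18 - 5)*8 = 13*8 = 104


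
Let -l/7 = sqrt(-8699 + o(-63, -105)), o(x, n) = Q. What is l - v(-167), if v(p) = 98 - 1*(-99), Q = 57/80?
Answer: -197 - 7*I*sqrt(3479315)/20 ≈ -197.0 - 652.85*I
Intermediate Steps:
Q = 57/80 (Q = 57*(1/80) = 57/80 ≈ 0.71250)
o(x, n) = 57/80
l = -7*I*sqrt(3479315)/20 (l = -7*sqrt(-8699 + 57/80) = -7*I*sqrt(3479315)/20 ≈ -652.85*I)
v(p) = 197 (v(p) = 98 + 99 = 197)
l - v(-167) = -7*I*sqrt(3479315)/20 - 1*197 = -7*I*sqrt(3479315)/20 - 197 = -197 - 7*I*sqrt(3479315)/20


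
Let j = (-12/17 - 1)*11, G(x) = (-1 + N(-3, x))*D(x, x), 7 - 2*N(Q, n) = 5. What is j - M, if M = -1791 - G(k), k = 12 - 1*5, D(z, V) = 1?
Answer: 30128/17 ≈ 1772.2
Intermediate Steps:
N(Q, n) = 1 (N(Q, n) = 7/2 - ½*5 = 7/2 - 5/2 = 1)
k = 7 (k = 12 - 5 = 7)
G(x) = 0 (G(x) = (-1 + 1)*1 = 0*1 = 0)
M = -1791 (M = -1791 - 1*0 = -1791 + 0 = -1791)
j = -319/17 (j = (-12*1/17 - 1)*11 = (-12/17 - 1)*11 = -29/17*11 = -319/17 ≈ -18.765)
j - M = -319/17 - 1*(-1791) = -319/17 + 1791 = 30128/17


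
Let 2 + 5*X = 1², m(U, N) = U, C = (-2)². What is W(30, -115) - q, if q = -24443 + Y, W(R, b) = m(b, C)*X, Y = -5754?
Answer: 30220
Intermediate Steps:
C = 4
X = -⅕ (X = -⅖ + (⅕)*1² = -⅖ + (⅕)*1 = -⅖ + ⅕ = -⅕ ≈ -0.20000)
W(R, b) = -b/5 (W(R, b) = b*(-⅕) = -b/5)
q = -30197 (q = -24443 - 5754 = -30197)
W(30, -115) - q = -⅕*(-115) - 1*(-30197) = 23 + 30197 = 30220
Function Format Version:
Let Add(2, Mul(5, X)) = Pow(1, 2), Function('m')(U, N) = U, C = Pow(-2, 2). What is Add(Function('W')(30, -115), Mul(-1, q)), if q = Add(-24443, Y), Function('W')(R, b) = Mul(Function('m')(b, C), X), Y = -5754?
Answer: 30220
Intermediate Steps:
C = 4
X = Rational(-1, 5) (X = Add(Rational(-2, 5), Mul(Rational(1, 5), Pow(1, 2))) = Add(Rational(-2, 5), Mul(Rational(1, 5), 1)) = Add(Rational(-2, 5), Rational(1, 5)) = Rational(-1, 5) ≈ -0.20000)
Function('W')(R, b) = Mul(Rational(-1, 5), b) (Function('W')(R, b) = Mul(b, Rational(-1, 5)) = Mul(Rational(-1, 5), b))
q = -30197 (q = Add(-24443, -5754) = -30197)
Add(Function('W')(30, -115), Mul(-1, q)) = Add(Mul(Rational(-1, 5), -115), Mul(-1, -30197)) = Add(23, 30197) = 30220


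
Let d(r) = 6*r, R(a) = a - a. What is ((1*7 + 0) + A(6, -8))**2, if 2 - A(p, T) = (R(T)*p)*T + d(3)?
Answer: 81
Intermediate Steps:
R(a) = 0
A(p, T) = -16 (A(p, T) = 2 - ((0*p)*T + 6*3) = 2 - (0*T + 18) = 2 - (0 + 18) = 2 - 1*18 = 2 - 18 = -16)
((1*7 + 0) + A(6, -8))**2 = ((1*7 + 0) - 16)**2 = ((7 + 0) - 16)**2 = (7 - 16)**2 = (-9)**2 = 81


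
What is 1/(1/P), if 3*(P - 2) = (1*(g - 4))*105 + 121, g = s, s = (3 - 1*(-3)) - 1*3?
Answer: 22/3 ≈ 7.3333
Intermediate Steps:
s = 3 (s = (3 + 3) - 3 = 6 - 3 = 3)
g = 3
P = 22/3 (P = 2 + ((1*(3 - 4))*105 + 121)/3 = 2 + ((1*(-1))*105 + 121)/3 = 2 + (-1*105 + 121)/3 = 2 + (-105 + 121)/3 = 2 + (1/3)*16 = 2 + 16/3 = 22/3 ≈ 7.3333)
1/(1/P) = 1/(1/(22/3)) = 1/(3/22) = 22/3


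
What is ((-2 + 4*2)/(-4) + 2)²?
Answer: ¼ ≈ 0.25000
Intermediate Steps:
((-2 + 4*2)/(-4) + 2)² = ((-2 + 8)*(-¼) + 2)² = (6*(-¼) + 2)² = (-3/2 + 2)² = (½)² = ¼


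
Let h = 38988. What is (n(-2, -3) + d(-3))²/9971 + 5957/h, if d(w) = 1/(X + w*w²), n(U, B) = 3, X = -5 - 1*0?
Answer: 15293661907/99519833088 ≈ 0.15367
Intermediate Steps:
X = -5 (X = -5 + 0 = -5)
d(w) = 1/(-5 + w³) (d(w) = 1/(-5 + w*w²) = 1/(-5 + w³))
(n(-2, -3) + d(-3))²/9971 + 5957/h = (3 + 1/(-5 + (-3)³))²/9971 + 5957/38988 = (3 + 1/(-5 - 27))²*(1/9971) + 5957*(1/38988) = (3 + 1/(-32))²*(1/9971) + 5957/38988 = (3 - 1/32)²*(1/9971) + 5957/38988 = (95/32)²*(1/9971) + 5957/38988 = (9025/1024)*(1/9971) + 5957/38988 = 9025/10210304 + 5957/38988 = 15293661907/99519833088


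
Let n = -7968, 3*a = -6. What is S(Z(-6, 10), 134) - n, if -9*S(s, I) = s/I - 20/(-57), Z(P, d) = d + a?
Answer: 273866560/34371 ≈ 7968.0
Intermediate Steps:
a = -2 (a = (⅓)*(-6) = -2)
Z(P, d) = -2 + d (Z(P, d) = d - 2 = -2 + d)
S(s, I) = -20/513 - s/(9*I) (S(s, I) = -(s/I - 20/(-57))/9 = -(s/I - 20*(-1/57))/9 = -(s/I + 20/57)/9 = -(20/57 + s/I)/9 = -20/513 - s/(9*I))
S(Z(-6, 10), 134) - n = (-20/513 - ⅑*(-2 + 10)/134) - 1*(-7968) = (-20/513 - ⅑*8*1/134) + 7968 = (-20/513 - 4/603) + 7968 = -1568/34371 + 7968 = 273866560/34371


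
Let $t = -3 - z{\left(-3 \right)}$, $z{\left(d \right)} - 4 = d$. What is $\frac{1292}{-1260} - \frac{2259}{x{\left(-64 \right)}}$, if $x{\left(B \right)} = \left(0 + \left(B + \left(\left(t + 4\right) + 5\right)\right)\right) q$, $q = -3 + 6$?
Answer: $\frac{218138}{18585} \approx 11.737$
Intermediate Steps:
$z{\left(d \right)} = 4 + d$
$t = -4$ ($t = -3 - \left(4 - 3\right) = -3 - 1 = -4$)
$q = 3$
$x{\left(B \right)} = 15 + 3 B$ ($x{\left(B \right)} = \left(0 + \left(B + \left(\left(-4 + 4\right) + 5\right)\right)\right) 3 = \left(0 + \left(B + \left(0 + 5\right)\right)\right) 3 = \left(0 + \left(B + 5\right)\right) 3 = \left(0 + \left(5 + B\right)\right) 3 = \left(5 + B\right) 3 = 15 + 3 B$)
$\frac{1292}{-1260} - \frac{2259}{x{\left(-64 \right)}} = \frac{1292}{-1260} - \frac{2259}{15 + 3 \left(-64\right)} = 1292 \left(- \frac{1}{1260}\right) - \frac{2259}{15 - 192} = - \frac{323}{315} - \frac{2259}{-177} = - \frac{323}{315} - - \frac{753}{59} = - \frac{323}{315} + \frac{753}{59} = \frac{218138}{18585}$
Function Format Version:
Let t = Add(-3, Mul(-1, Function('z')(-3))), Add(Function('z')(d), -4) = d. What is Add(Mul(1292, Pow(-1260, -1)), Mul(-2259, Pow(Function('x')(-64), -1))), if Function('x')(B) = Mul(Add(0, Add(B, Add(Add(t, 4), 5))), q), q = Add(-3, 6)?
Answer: Rational(218138, 18585) ≈ 11.737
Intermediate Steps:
Function('z')(d) = Add(4, d)
t = -4 (t = Add(-3, Mul(-1, Add(4, -3))) = Add(-3, Mul(-1, 1)) = Add(-3, -1) = -4)
q = 3
Function('x')(B) = Add(15, Mul(3, B)) (Function('x')(B) = Mul(Add(0, Add(B, Add(Add(-4, 4), 5))), 3) = Mul(Add(0, Add(B, Add(0, 5))), 3) = Mul(Add(0, Add(B, 5)), 3) = Mul(Add(0, Add(5, B)), 3) = Mul(Add(5, B), 3) = Add(15, Mul(3, B)))
Add(Mul(1292, Pow(-1260, -1)), Mul(-2259, Pow(Function('x')(-64), -1))) = Add(Mul(1292, Pow(-1260, -1)), Mul(-2259, Pow(Add(15, Mul(3, -64)), -1))) = Add(Mul(1292, Rational(-1, 1260)), Mul(-2259, Pow(Add(15, -192), -1))) = Add(Rational(-323, 315), Mul(-2259, Pow(-177, -1))) = Add(Rational(-323, 315), Mul(-2259, Rational(-1, 177))) = Add(Rational(-323, 315), Rational(753, 59)) = Rational(218138, 18585)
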